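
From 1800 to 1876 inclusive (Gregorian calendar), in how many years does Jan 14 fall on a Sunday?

Track Jan 14's weekday year by year (advancing +1, or +2 across a Feb 29):
  1800: Tue  1801: Wed (+1)  1802: Thu (+1)  1803: Fri (+1)  1804: Sat (+1)
  1805: Mon (+2)  1806: Tue (+1)  1807: Wed (+1)  1808: Thu (+1)  1809: Sat (+2)
  1810: Sun (+1) ✓  1811: Mon (+1)  1812: Tue (+1)  1813: Thu (+2)  … (49 more years) …
  1863: Wed (+1)  1864: Thu (+1)  1865: Sat (+2)  1866: Sun (+1) ✓  1867: Mon (+1)
  1868: Tue (+1)  1869: Thu (+2)  1870: Fri (+1)  1871: Sat (+1)  1872: Sun (+1) ✓
  1873: Tue (+2)  1874: Wed (+1)  1875: Thu (+1)  1876: Fri (+1)
Sunday years: 1810, 1816, 1821, 1827, 1838, 1844, 1849, 1855, 1866, 1872 — 10 in total.

10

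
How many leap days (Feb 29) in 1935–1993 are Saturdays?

3

Leap years in 1935–1993: 15 of them.
Feb 29 weekday advances by 5 (mod 7) from one leap year to the next four years later (or differs when a century non-leap intervenes).
Leap-day weekdays: 1936:Sat✓ 1940:Thu 1944:Tue 1948:Sun 1952:Fri 1956:Wed 1960:Mon 1964:Sat✓ 1968:Thu 1972:Tue 1976:Sun 1980:Fri 1984:Wed 1988:Mon 1992:Sat✓
Saturday: 1936, 1964, 1992 → 3.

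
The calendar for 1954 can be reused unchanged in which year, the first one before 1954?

Two years share a calendar iff Jan 1 falls on the same weekday and both are leap or both are common. 1954: Jan 1 is Friday, common year.
1953: Jan 1 Thursday, common
1952: Jan 1 Tuesday, leap
1951: Jan 1 Monday, common
1950: Jan 1 Sunday, common
1949: Jan 1 Saturday, common
1948: Jan 1 Thursday, leap
1947: Jan 1 Wednesday, common
1946: Jan 1 Tuesday, common
1945: Jan 1 Monday, common
1944: Jan 1 Saturday, leap
1943: Jan 1 Friday, common
1943 matches on both conditions.

1943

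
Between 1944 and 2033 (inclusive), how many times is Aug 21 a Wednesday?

Track Aug 21's weekday year by year (advancing +1, or +2 across a Feb 29):
  1944: Mon  1945: Tue (+1)  1946: Wed (+1) ✓  1947: Thu (+1)  1948: Sat (+2)
  1949: Sun (+1)  1950: Mon (+1)  1951: Tue (+1)  1952: Thu (+2)  1953: Fri (+1)
  1954: Sat (+1)  1955: Sun (+1)  1956: Tue (+2)  1957: Wed (+1) ✓  … (62 more years) …
  2020: Fri (+2)  2021: Sat (+1)  2022: Sun (+1)  2023: Mon (+1)  2024: Wed (+2) ✓
  2025: Thu (+1)  2026: Fri (+1)  2027: Sat (+1)  2028: Mon (+2)  2029: Tue (+1)
  2030: Wed (+1) ✓  2031: Thu (+1)  2032: Sat (+2)  2033: Sun (+1)
Wednesday years: 1946, 1957, 1963, 1968, 1974, 1985, 1991, 1996, 2002, 2013, 2019, 2024, 2030 — 13 in total.

13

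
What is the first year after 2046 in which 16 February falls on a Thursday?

From one year to the next, a fixed date's weekday advances by 1, or by 2 when a Feb 29 lies between the two dates.
2046: February 16 is Friday.
2047: Saturday (+1)
2048: Sunday (+1)
2049: Tuesday (+2)
2050: Wednesday (+1)
2051: Thursday (+1)
16 February falls on a Thursday in 2051.

2051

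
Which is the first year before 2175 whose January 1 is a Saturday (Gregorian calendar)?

2174

Jan 1 advances by 2 weekdays after a leap year and by 1 after a common year.
2175: Jan 1 is Sunday.
2174: Saturday
2174 begins on a Saturday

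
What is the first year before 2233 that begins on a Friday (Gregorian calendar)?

2230

Jan 1 advances by 2 weekdays after a leap year and by 1 after a common year.
2233: Jan 1 is Tuesday.
2232: Sunday (leap)
2231: Saturday
2230: Friday
2230 begins on a Friday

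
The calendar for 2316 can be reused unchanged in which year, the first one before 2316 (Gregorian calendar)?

Two years share a calendar iff Jan 1 falls on the same weekday and both are leap or both are common. 2316: Jan 1 is Saturday, leap year.
2315: Jan 1 Friday, common
2314: Jan 1 Thursday, common
2313: Jan 1 Wednesday, common
2312: Jan 1 Monday, leap
2311: Jan 1 Sunday, common
2310: Jan 1 Saturday, common
2309: Jan 1 Friday, common
2308: Jan 1 Wednesday, leap
2307: Jan 1 Tuesday, common
2306: Jan 1 Monday, common
2305: Jan 1 Sunday, common
2304: Jan 1 Friday, leap
2303: Jan 1 Thursday, common
2302: Jan 1 Wednesday, common
2301: Jan 1 Tuesday, common
2300: Jan 1 Monday, common
2299: Jan 1 Sunday, common
2298: Jan 1 Saturday, common
2297: Jan 1 Friday, common
2296: Jan 1 Wednesday, leap
2295: Jan 1 Tuesday, common
2294: Jan 1 Monday, common
2293: Jan 1 Sunday, common
2292: Jan 1 Friday, leap
2291: Jan 1 Thursday, common
2290: Jan 1 Wednesday, common
2289: Jan 1 Tuesday, common
2288: Jan 1 Sunday, leap
2287: Jan 1 Saturday, common
2286: Jan 1 Friday, common
2285: Jan 1 Thursday, common
2284: Jan 1 Tuesday, leap
2283: Jan 1 Monday, common
2282: Jan 1 Sunday, common
2281: Jan 1 Saturday, common
2280: Jan 1 Thursday, leap
2279: Jan 1 Wednesday, common
2278: Jan 1 Tuesday, common
2277: Jan 1 Monday, common
2276: Jan 1 Saturday, leap
2276 matches on both conditions.

2276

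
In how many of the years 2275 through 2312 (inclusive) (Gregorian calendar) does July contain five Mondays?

July has 31 days; it has five Mondays when Monday falls among the first (month-length − 28) days — i.e. when July 1 is one of Monday/Sunday/Saturday.
July 1 by year: 2275:Thu 2276:Sat✓ 2277:Sun✓ 2278:Mon✓ 2279:Tue 2280:Thu 2281:Fri 2282:Sat✓ 2283:Sun✓ 2284:Tue 2285:Wed 2286:Thu 2287:Fri 2288:Sun✓ 2289:Mon✓ …(8 more)… 2298:Fri 2299:Sat✓ 2300:Sun✓ 2301:Mon✓ 2302:Tue 2303:Wed 2304:Fri 2305:Sat✓ 2306:Sun✓ 2307:Mon✓ 2308:Wed 2309:Thu 2310:Fri 2311:Sat✓ 2312:Mon✓
Years with five Mondays: 2276, 2277, 2278, 2282, 2283, 2288, 2289, 2293, 2294, 2295, 2299, 2300, 2301, 2305, 2306, 2307, 2311, 2312 → 18.

18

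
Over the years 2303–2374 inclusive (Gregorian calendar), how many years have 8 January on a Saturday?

10

Track 8 January's weekday year by year (advancing +1, or +2 across a Feb 29):
  2303: Thu  2304: Fri (+1)  2305: Sun (+2)  2306: Mon (+1)  2307: Tue (+1)
  2308: Wed (+1)  2309: Fri (+2)  2310: Sat (+1) ✓  2311: Sun (+1)  2312: Mon (+1)
  2313: Wed (+2)  2314: Thu (+1)  2315: Fri (+1)  2316: Sat (+1) ✓  … (44 more years) …
  2361: Sun (+2)  2362: Mon (+1)  2363: Tue (+1)  2364: Wed (+1)  2365: Fri (+2)
  2366: Sat (+1) ✓  2367: Sun (+1)  2368: Mon (+1)  2369: Wed (+2)  2370: Thu (+1)
  2371: Fri (+1)  2372: Sat (+1) ✓  2373: Mon (+2)  2374: Tue (+1)
Saturday years: 2310, 2316, 2321, 2327, 2338, 2344, 2349, 2355, 2366, 2372 — 10 in total.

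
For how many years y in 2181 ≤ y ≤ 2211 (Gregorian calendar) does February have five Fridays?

February has 28 days (29 in leap years); it has five Fridays when Friday falls among the first (month-length − 28) days — i.e. when February 1 is Friday in a leap year (never in a common year).
February 1 by year: 2181:Thu 2182:Fri 2183:Sat 2184:Sun 2185:Tue 2186:Wed 2187:Thu 2188:Fri✓ 2189:Sun 2190:Mon 2191:Tue 2192:Wed 2193:Fri 2194:Sat 2195:Sun 2196:Mon 2197:Wed 2198:Thu 2199:Fri 2200:Sat 2201:Sun 2202:Mon 2203:Tue 2204:Wed 2205:Fri 2206:Sat 2207:Sun 2208:Mon 2209:Wed 2210:Thu 2211:Fri
Years with five Fridays: 2188 → 1.

1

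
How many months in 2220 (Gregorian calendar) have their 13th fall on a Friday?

Check the 13th of each month of 2220: Jan 13: Thu, Feb 13: Sun, Mar 13: Mon, Apr 13: Thu, May 13: Sat, Jun 13: Tue, Jul 13: Thu, Aug 13: Sun, Sep 13: Wed, Oct 13: Fri, Nov 13: Mon, Dec 13: Wed.
Friday occurs in October — 1 month.

1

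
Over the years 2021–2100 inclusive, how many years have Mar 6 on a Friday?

11

Track Mar 6's weekday year by year (advancing +1, or +2 across a Feb 29):
  2021: Sat  2022: Sun (+1)  2023: Mon (+1)  2024: Wed (+2)  2025: Thu (+1)
  2026: Fri (+1) ✓  2027: Sat (+1)  2028: Mon (+2)  2029: Tue (+1)  2030: Wed (+1)
  2031: Thu (+1)  2032: Sat (+2)  2033: Sun (+1)  2034: Mon (+1)  … (52 more years) …
  2087: Thu (+1)  2088: Sat (+2)  2089: Sun (+1)  2090: Mon (+1)  2091: Tue (+1)
  2092: Thu (+2)  2093: Fri (+1) ✓  2094: Sat (+1)  2095: Sun (+1)  2096: Tue (+2)
  2097: Wed (+1)  2098: Thu (+1)  2099: Fri (+1) ✓  2100: Sat (+1)
Friday years: 2026, 2037, 2043, 2048, 2054, 2065, 2071, 2076, 2082, 2093, 2099 — 11 in total.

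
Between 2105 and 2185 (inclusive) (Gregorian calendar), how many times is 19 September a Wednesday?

Track 19 September's weekday year by year (advancing +1, or +2 across a Feb 29):
  2105: Sat  2106: Sun (+1)  2107: Mon (+1)  2108: Wed (+2) ✓  2109: Thu (+1)
  2110: Fri (+1)  2111: Sat (+1)  2112: Mon (+2)  2113: Tue (+1)  2114: Wed (+1) ✓
  2115: Thu (+1)  2116: Sat (+2)  2117: Sun (+1)  2118: Mon (+1)  … (53 more years) …
  2172: Sat (+2)  2173: Sun (+1)  2174: Mon (+1)  2175: Tue (+1)  2176: Thu (+2)
  2177: Fri (+1)  2178: Sat (+1)  2179: Sun (+1)  2180: Tue (+2)  2181: Wed (+1) ✓
  2182: Thu (+1)  2183: Fri (+1)  2184: Sun (+2)  2185: Mon (+1)
Wednesday years: 2108, 2114, 2125, 2131, 2136, 2142, 2153, 2159, 2164, 2170, 2181 — 11 in total.

11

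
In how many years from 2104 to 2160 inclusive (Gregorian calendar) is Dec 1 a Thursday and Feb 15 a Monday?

2

Check each year's weekday for Dec 1 and Feb 15:
  2104: Mon/Fri  2105: Tue/Sun  2106: Wed/Mon  2107: Thu/Tue  2108: Sat/Wed  2109: Sun/Fri  2110: Mon/Sat  2111: Tue/Sun  2112: Thu/Mon ✓  2113: Fri/Wed  2114: Sat/Thu  2115: Sun/Fri  2116: Tue/Sat  2117: Wed/Mon  …(29 more)…  2147: Fri/Wed  2148: Sun/Thu  2149: Mon/Sat  2150: Tue/Sun  2151: Wed/Mon  2152: Fri/Tue  2153: Sat/Thu  2154: Sun/Fri  2155: Mon/Sat  2156: Wed/Sun  2157: Thu/Tue  2158: Fri/Wed  2159: Sat/Thu  2160: Mon/Fri
Both conditions hold in: 2112, 2140 — 2.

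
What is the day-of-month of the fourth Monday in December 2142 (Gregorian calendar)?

24

December 1, 2142 is a Saturday, so the first Monday is the 3rd.
The fourth Monday is 3 + 21 = 24.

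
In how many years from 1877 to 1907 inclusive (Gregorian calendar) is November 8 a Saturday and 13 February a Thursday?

Check each year's weekday for November 8 and 13 February:
  1877: Thu/Tue  1878: Fri/Wed  1879: Sat/Thu ✓  1880: Mon/Fri  1881: Tue/Sun  1882: Wed/Mon  1883: Thu/Tue  1884: Sat/Wed  1885: Sun/Fri  1886: Mon/Sat  1887: Tue/Sun  1888: Thu/Mon  1889: Fri/Wed  1890: Sat/Thu ✓  …(3 more)…  1894: Thu/Tue  1895: Fri/Wed  1896: Sun/Thu  1897: Mon/Sat  1898: Tue/Sun  1899: Wed/Mon  1900: Thu/Tue  1901: Fri/Wed  1902: Sat/Thu ✓  1903: Sun/Fri  1904: Tue/Sat  1905: Wed/Mon  1906: Thu/Tue  1907: Fri/Wed
Both conditions hold in: 1879, 1890, 1902 — 3.

3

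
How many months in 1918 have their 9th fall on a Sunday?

1

Check the 9th of each month of 1918: Jan 9: Wed, Feb 9: Sat, Mar 9: Sat, Apr 9: Tue, May 9: Thu, Jun 9: Sun, Jul 9: Tue, Aug 9: Fri, Sep 9: Mon, Oct 9: Wed, Nov 9: Sat, Dec 9: Mon.
Sunday occurs in June — 1 month.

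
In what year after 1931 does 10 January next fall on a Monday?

From one year to the next, a fixed date's weekday advances by 1, or by 2 when a Feb 29 lies between the two dates.
1931: January 10 is Saturday.
1932: Sunday (+1)
1933: Tuesday (+2)
1934: Wednesday (+1)
1935: Thursday (+1)
1936: Friday (+1)
1937: Sunday (+2)
1938: Monday (+1)
10 January falls on a Monday in 1938.

1938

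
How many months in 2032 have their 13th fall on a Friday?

Check the 13th of each month of 2032: Jan 13: Tue, Feb 13: Fri, Mar 13: Sat, Apr 13: Tue, May 13: Thu, Jun 13: Sun, Jul 13: Tue, Aug 13: Fri, Sep 13: Mon, Oct 13: Wed, Nov 13: Sat, Dec 13: Mon.
Friday occurs in February, August — 2 months.

2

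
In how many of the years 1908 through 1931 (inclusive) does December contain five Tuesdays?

December has 31 days; it has five Tuesdays when Tuesday falls among the first (month-length − 28) days — i.e. when December 1 is one of Tuesday/Monday/Sunday.
December 1 by year: 1908:Tue✓ 1909:Wed 1910:Thu 1911:Fri 1912:Sun✓ 1913:Mon✓ 1914:Tue✓ 1915:Wed 1916:Fri 1917:Sat 1918:Sun✓ 1919:Mon✓ 1920:Wed 1921:Thu 1922:Fri 1923:Sat 1924:Mon✓ 1925:Tue✓ 1926:Wed 1927:Thu 1928:Sat 1929:Sun✓ 1930:Mon✓ 1931:Tue✓
Years with five Tuesdays: 1908, 1912, 1913, 1914, 1918, 1919, 1924, 1925, 1929, 1930, 1931 → 11.

11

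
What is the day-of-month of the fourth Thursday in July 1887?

July 1, 1887 is a Friday, so the first Thursday is the 7th.
The fourth Thursday is 7 + 21 = 28.

28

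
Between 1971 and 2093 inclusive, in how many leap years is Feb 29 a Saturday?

4

Leap years in 1971–2093: 31 of them.
Feb 29 weekday advances by 5 (mod 7) from one leap year to the next four years later (or differs when a century non-leap intervenes).
Leap-day weekdays: 1972:Tue 1976:Sun 1980:Fri 1984:Wed 1988:Mon 1992:Sat✓ 1996:Thu 2000:Tue 2004:Sun 2008:Fri 2012:Wed 2016:Mon 2020:Sat✓ …(5 more)… 2044:Mon 2048:Sat✓ 2052:Thu 2056:Tue 2060:Sun 2064:Fri 2068:Wed 2072:Mon 2076:Sat✓ 2080:Thu 2084:Tue 2088:Sun 2092:Fri
Saturday: 1992, 2020, 2048, 2076 → 4.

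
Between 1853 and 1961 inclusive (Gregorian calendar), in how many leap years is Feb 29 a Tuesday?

3

Leap years in 1853–1961: 26 of them.
Feb 29 weekday advances by 5 (mod 7) from one leap year to the next four years later (or differs when a century non-leap intervenes).
Leap-day weekdays: 1856:Fri 1860:Wed 1864:Mon 1868:Sat 1872:Thu 1876:Tue✓ 1880:Sun 1884:Fri 1888:Wed 1892:Mon 1896:Sat 1904:Mon 1908:Sat 1912:Thu 1916:Tue✓ 1920:Sun 1924:Fri 1928:Wed 1932:Mon 1936:Sat 1940:Thu 1944:Tue✓ 1948:Sun 1952:Fri 1956:Wed 1960:Mon
Tuesday: 1876, 1916, 1944 → 3.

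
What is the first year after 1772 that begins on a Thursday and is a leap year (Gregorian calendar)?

Jan 1 advances by 2 weekdays after a leap year and by 1 after a common year.
1772: Jan 1 is Wednesday (leap).
1773: Friday
1774: Saturday
1775: Sunday
1776: Monday (leap)
1777: Wednesday
1778: Thursday
1779: Friday
1780: Saturday (leap)
1781: Monday
1782: Tuesday
1783: Wednesday
1784: Thursday (leap)
1784 begins on a Thursday and is a leap year.

1784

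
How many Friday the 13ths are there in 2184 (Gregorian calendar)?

2

Check the 13th of each month of 2184: Jan 13: Tue, Feb 13: Fri, Mar 13: Sat, Apr 13: Tue, May 13: Thu, Jun 13: Sun, Jul 13: Tue, Aug 13: Fri, Sep 13: Mon, Oct 13: Wed, Nov 13: Sat, Dec 13: Mon.
Friday occurs in February, August — 2 months.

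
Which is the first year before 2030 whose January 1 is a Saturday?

Jan 1 advances by 2 weekdays after a leap year and by 1 after a common year.
2030: Jan 1 is Tuesday.
2029: Monday
2028: Saturday (leap)
2028 begins on a Saturday

2028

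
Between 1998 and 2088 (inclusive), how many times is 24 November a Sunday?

13

Track 24 November's weekday year by year (advancing +1, or +2 across a Feb 29):
  1998: Tue  1999: Wed (+1)  2000: Fri (+2)  2001: Sat (+1)  2002: Sun (+1) ✓
  2003: Mon (+1)  2004: Wed (+2)  2005: Thu (+1)  2006: Fri (+1)  2007: Sat (+1)
  2008: Mon (+2)  2009: Tue (+1)  2010: Wed (+1)  2011: Thu (+1)  … (63 more years) …
  2075: Sun (+1) ✓  2076: Tue (+2)  2077: Wed (+1)  2078: Thu (+1)  2079: Fri (+1)
  2080: Sun (+2) ✓  2081: Mon (+1)  2082: Tue (+1)  2083: Wed (+1)  2084: Fri (+2)
  2085: Sat (+1)  2086: Sun (+1) ✓  2087: Mon (+1)  2088: Wed (+2)
Sunday years: 2002, 2013, 2019, 2024, 2030, 2041, 2047, 2052, 2058, 2069, 2075, 2080, 2086 — 13 in total.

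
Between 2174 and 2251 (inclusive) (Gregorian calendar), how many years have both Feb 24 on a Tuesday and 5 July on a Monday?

2

Check each year's weekday for Feb 24 and 5 July:
  2174: Thu/Tue  2175: Fri/Wed  2176: Sat/Fri  2177: Mon/Sat  2178: Tue/Sun  2179: Wed/Mon  2180: Thu/Wed  2181: Sat/Thu  2182: Sun/Fri  2183: Mon/Sat  2184: Tue/Mon ✓  2185: Thu/Tue  2186: Fri/Wed  2187: Sat/Thu  …(50 more)…  2238: Sat/Thu  2239: Sun/Fri  2240: Mon/Sun  2241: Wed/Mon  2242: Thu/Tue  2243: Fri/Wed  2244: Sat/Fri  2245: Mon/Sat  2246: Tue/Sun  2247: Wed/Mon  2248: Thu/Wed  2249: Sat/Thu  2250: Sun/Fri  2251: Mon/Sat
Both conditions hold in: 2184, 2224 — 2.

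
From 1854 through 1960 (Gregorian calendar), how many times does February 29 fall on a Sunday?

3

Leap years in 1854–1960: 26 of them.
Feb 29 weekday advances by 5 (mod 7) from one leap year to the next four years later (or differs when a century non-leap intervenes).
Leap-day weekdays: 1856:Fri 1860:Wed 1864:Mon 1868:Sat 1872:Thu 1876:Tue 1880:Sun✓ 1884:Fri 1888:Wed 1892:Mon 1896:Sat 1904:Mon 1908:Sat 1912:Thu 1916:Tue 1920:Sun✓ 1924:Fri 1928:Wed 1932:Mon 1936:Sat 1940:Thu 1944:Tue 1948:Sun✓ 1952:Fri 1956:Wed 1960:Mon
Sunday: 1880, 1920, 1948 → 3.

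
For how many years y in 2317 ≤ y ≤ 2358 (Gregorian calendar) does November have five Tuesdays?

12

November has 30 days; it has five Tuesdays when Tuesday falls among the first (month-length − 28) days — i.e. when November 1 is one of Tuesday/Monday.
November 1 by year: 2317:Thu 2318:Fri 2319:Sat 2320:Mon✓ 2321:Tue✓ 2322:Wed 2323:Thu 2324:Sat 2325:Sun 2326:Mon✓ 2327:Tue✓ 2328:Thu 2329:Fri 2330:Sat 2331:Sun …(12 more)… 2344:Wed 2345:Thu 2346:Fri 2347:Sat 2348:Mon✓ 2349:Tue✓ 2350:Wed 2351:Thu 2352:Sat 2353:Sun 2354:Mon✓ 2355:Tue✓ 2356:Thu 2357:Fri 2358:Sat
Years with five Tuesdays: 2320, 2321, 2326, 2327, 2332, 2337, 2338, 2343, 2348, 2349, 2354, 2355 → 12.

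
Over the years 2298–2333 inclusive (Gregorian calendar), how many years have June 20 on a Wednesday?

Track June 20's weekday year by year (advancing +1, or +2 across a Feb 29):
  2298: Mon  2299: Tue (+1)  2300: Wed (+1) ✓  2301: Thu (+1)  2302: Fri (+1)
  2303: Sat (+1)  2304: Mon (+2)  2305: Tue (+1)  2306: Wed (+1) ✓  2307: Thu (+1)
  2308: Sat (+2)  2309: Sun (+1)  2310: Mon (+1)  2311: Tue (+1)  … (8 more years) …
  2320: Sun (+2)  2321: Mon (+1)  2322: Tue (+1)  2323: Wed (+1) ✓  2324: Fri (+2)
  2325: Sat (+1)  2326: Sun (+1)  2327: Mon (+1)  2328: Wed (+2) ✓  2329: Thu (+1)
  2330: Fri (+1)  2331: Sat (+1)  2332: Mon (+2)  2333: Tue (+1)
Wednesday years: 2300, 2306, 2317, 2323, 2328 — 5 in total.

5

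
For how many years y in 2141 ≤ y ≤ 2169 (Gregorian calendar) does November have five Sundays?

8

November has 30 days; it has five Sundays when Sunday falls among the first (month-length − 28) days — i.e. when November 1 is one of Sunday/Saturday.
November 1 by year: 2141:Wed 2142:Thu 2143:Fri 2144:Sun✓ 2145:Mon 2146:Tue 2147:Wed 2148:Fri 2149:Sat✓ 2150:Sun✓ 2151:Mon 2152:Wed 2153:Thu 2154:Fri 2155:Sat✓ 2156:Mon 2157:Tue 2158:Wed 2159:Thu 2160:Sat✓ 2161:Sun✓ 2162:Mon 2163:Tue 2164:Thu 2165:Fri 2166:Sat✓ 2167:Sun✓ 2168:Tue 2169:Wed
Years with five Sundays: 2144, 2149, 2150, 2155, 2160, 2161, 2166, 2167 → 8.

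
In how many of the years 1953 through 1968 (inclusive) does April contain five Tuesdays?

4

April has 30 days; it has five Tuesdays when Tuesday falls among the first (month-length − 28) days — i.e. when April 1 is one of Tuesday/Monday.
April 1 by year: 1953:Wed 1954:Thu 1955:Fri 1956:Sun 1957:Mon✓ 1958:Tue✓ 1959:Wed 1960:Fri 1961:Sat 1962:Sun 1963:Mon✓ 1964:Wed 1965:Thu 1966:Fri 1967:Sat 1968:Mon✓
Years with five Tuesdays: 1957, 1958, 1963, 1968 → 4.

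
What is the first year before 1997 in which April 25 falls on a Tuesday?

1995

From one year to the next, a fixed date's weekday advances by 1, or by 2 when a Feb 29 lies between the two dates.
1997: April 25 is Friday.
1996: Thursday (−1)
1995: Tuesday (−2)
April 25 falls on a Tuesday in 1995.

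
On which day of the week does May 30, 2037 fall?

January 1, 2037 is a Thursday.
May 30 is day 150 of the year, i.e. 149 days after Jan 1.
149 mod 7 = 2, so advance 2 weekdays from Thursday: Saturday.

Saturday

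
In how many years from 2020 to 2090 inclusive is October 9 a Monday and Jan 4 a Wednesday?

8

Check each year's weekday for October 9 and Jan 4:
  2020: Fri/Sat  2021: Sat/Mon  2022: Sun/Tue  2023: Mon/Wed ✓  2024: Wed/Thu  2025: Thu/Sat  2026: Fri/Sun  2027: Sat/Mon  2028: Mon/Tue  2029: Tue/Thu  2030: Wed/Fri  2031: Thu/Sat  2032: Sat/Sun  2033: Sun/Tue  …(43 more)…  2077: Sat/Mon  2078: Sun/Tue  2079: Mon/Wed ✓  2080: Wed/Thu  2081: Thu/Sat  2082: Fri/Sun  2083: Sat/Mon  2084: Mon/Tue  2085: Tue/Thu  2086: Wed/Fri  2087: Thu/Sat  2088: Sat/Sun  2089: Sun/Tue  2090: Mon/Wed ✓
Both conditions hold in: 2023, 2034, 2045, 2051, 2062, 2073, 2079, 2090 — 8.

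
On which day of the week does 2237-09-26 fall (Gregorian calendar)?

January 1, 2237 is a Sunday.
September 26 is day 269 of the year, i.e. 268 days after Jan 1.
268 mod 7 = 2, so advance 2 weekdays from Sunday: Tuesday.

Tuesday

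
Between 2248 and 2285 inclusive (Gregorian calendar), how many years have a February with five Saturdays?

1

February has 28 days (29 in leap years); it has five Saturdays when Saturday falls among the first (month-length − 28) days — i.e. when February 1 is Saturday in a leap year (never in a common year).
February 1 by year: 2248:Tue 2249:Thu 2250:Fri 2251:Sat 2252:Sun 2253:Tue 2254:Wed 2255:Thu 2256:Fri 2257:Sun 2258:Mon 2259:Tue 2260:Wed 2261:Fri 2262:Sat …(8 more)… 2271:Wed 2272:Thu 2273:Sat 2274:Sun 2275:Mon 2276:Tue 2277:Thu 2278:Fri 2279:Sat 2280:Sun 2281:Tue 2282:Wed 2283:Thu 2284:Fri 2285:Sun
Years with five Saturdays: 2268 → 1.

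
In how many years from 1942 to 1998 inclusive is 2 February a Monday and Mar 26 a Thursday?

7

Check each year's weekday for 2 February and Mar 26:
  1942: Mon/Thu ✓  1943: Tue/Fri  1944: Wed/Sun  1945: Fri/Mon  1946: Sat/Tue  1947: Sun/Wed  1948: Mon/Fri  1949: Wed/Sat  1950: Thu/Sun  1951: Fri/Mon  1952: Sat/Wed  1953: Mon/Thu ✓  1954: Tue/Fri  1955: Wed/Sat  …(29 more)…  1985: Sat/Tue  1986: Sun/Wed  1987: Mon/Thu ✓  1988: Tue/Sat  1989: Thu/Sun  1990: Fri/Mon  1991: Sat/Tue  1992: Sun/Thu  1993: Tue/Fri  1994: Wed/Sat  1995: Thu/Sun  1996: Fri/Tue  1997: Sun/Wed  1998: Mon/Thu ✓
Both conditions hold in: 1942, 1953, 1959, 1970, 1981, 1987, 1998 — 7.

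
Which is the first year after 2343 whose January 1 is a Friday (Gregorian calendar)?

2354

Jan 1 advances by 2 weekdays after a leap year and by 1 after a common year.
2343: Jan 1 is Friday.
2344: Saturday (leap)
2345: Monday
2346: Tuesday
2347: Wednesday
2348: Thursday (leap)
2349: Saturday
2350: Sunday
2351: Monday
2352: Tuesday (leap)
2353: Thursday
2354: Friday
2354 begins on a Friday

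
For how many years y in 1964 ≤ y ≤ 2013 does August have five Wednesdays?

August has 31 days; it has five Wednesdays when Wednesday falls among the first (month-length − 28) days — i.e. when August 1 is one of Wednesday/Tuesday/Monday.
August 1 by year: 1964:Sat 1965:Sun 1966:Mon✓ 1967:Tue✓ 1968:Thu 1969:Fri 1970:Sat 1971:Sun 1972:Tue✓ 1973:Wed✓ 1974:Thu 1975:Fri 1976:Sun 1977:Mon✓ 1978:Tue✓ …(20 more)… 1999:Sun 2000:Tue✓ 2001:Wed✓ 2002:Thu 2003:Fri 2004:Sun 2005:Mon✓ 2006:Tue✓ 2007:Wed✓ 2008:Fri 2009:Sat 2010:Sun 2011:Mon✓ 2012:Wed✓ 2013:Thu
Years with five Wednesdays: 1966, 1967, 1972, 1973, 1977, 1978, 1979, 1983, 1984, 1988, 1989, 1990, 1994, 1995, 2000, 2001, 2005, 2006, 2007, 2011, 2012 → 21.

21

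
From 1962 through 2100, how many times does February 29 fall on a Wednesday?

5

Leap years in 1962–2100: 34 of them.
Feb 29 weekday advances by 5 (mod 7) from one leap year to the next four years later (or differs when a century non-leap intervenes).
Leap-day weekdays: 1964:Sat 1968:Thu 1972:Tue 1976:Sun 1980:Fri 1984:Wed✓ 1988:Mon 1992:Sat 1996:Thu 2000:Tue 2004:Sun 2008:Fri 2012:Wed✓ …(8 more)… 2048:Sat 2052:Thu 2056:Tue 2060:Sun 2064:Fri 2068:Wed✓ 2072:Mon 2076:Sat 2080:Thu 2084:Tue 2088:Sun 2092:Fri 2096:Wed✓
Wednesday: 1984, 2012, 2040, 2068, 2096 → 5.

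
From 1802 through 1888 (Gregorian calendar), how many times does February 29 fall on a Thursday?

Leap years in 1802–1888: 22 of them.
Feb 29 weekday advances by 5 (mod 7) from one leap year to the next four years later (or differs when a century non-leap intervenes).
Leap-day weekdays: 1804:Wed 1808:Mon 1812:Sat 1816:Thu✓ 1820:Tue 1824:Sun 1828:Fri 1832:Wed 1836:Mon 1840:Sat 1844:Thu✓ 1848:Tue 1852:Sun 1856:Fri 1860:Wed 1864:Mon 1868:Sat 1872:Thu✓ 1876:Tue 1880:Sun 1884:Fri 1888:Wed
Thursday: 1816, 1844, 1872 → 3.

3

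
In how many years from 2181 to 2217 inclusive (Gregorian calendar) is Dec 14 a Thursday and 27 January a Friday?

Check each year's weekday for Dec 14 and 27 January:
  2181: Fri/Sat  2182: Sat/Sun  2183: Sun/Mon  2184: Tue/Tue  2185: Wed/Thu  2186: Thu/Fri ✓  2187: Fri/Sat  2188: Sun/Sun  2189: Mon/Tue  2190: Tue/Wed  2191: Wed/Thu  2192: Fri/Fri  2193: Sat/Sun  2194: Sun/Mon  …(9 more)…  2204: Fri/Fri  2205: Sat/Sun  2206: Sun/Mon  2207: Mon/Tue  2208: Wed/Wed  2209: Thu/Fri ✓  2210: Fri/Sat  2211: Sat/Sun  2212: Mon/Mon  2213: Tue/Wed  2214: Wed/Thu  2215: Thu/Fri ✓  2216: Sat/Sat  2217: Sun/Mon
Both conditions hold in: 2186, 2197, 2209, 2215 — 4.

4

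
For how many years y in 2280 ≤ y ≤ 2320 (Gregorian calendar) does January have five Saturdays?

January has 31 days; it has five Saturdays when Saturday falls among the first (month-length − 28) days — i.e. when January 1 is one of Saturday/Friday/Thursday.
January 1 by year: 2280:Thu✓ 2281:Sat✓ 2282:Sun 2283:Mon 2284:Tue 2285:Thu✓ 2286:Fri✓ 2287:Sat✓ 2288:Sun 2289:Tue 2290:Wed 2291:Thu✓ 2292:Fri✓ 2293:Sun 2294:Mon …(11 more)… 2306:Mon 2307:Tue 2308:Wed 2309:Fri✓ 2310:Sat✓ 2311:Sun 2312:Mon 2313:Wed 2314:Thu✓ 2315:Fri✓ 2316:Sat✓ 2317:Mon 2318:Tue 2319:Wed 2320:Thu✓
Years with five Saturdays: 2280, 2281, 2285, 2286, 2287, 2291, 2292, 2297, 2298, 2303, 2304, 2309, 2310, 2314, 2315, 2316, 2320 → 17.

17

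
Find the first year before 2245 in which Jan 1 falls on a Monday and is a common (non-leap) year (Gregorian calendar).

2238

Jan 1 advances by 2 weekdays after a leap year and by 1 after a common year.
2245: Jan 1 is Wednesday.
2244: Monday (leap)
2243: Sunday
2242: Saturday
2241: Friday
2240: Wednesday (leap)
2239: Tuesday
2238: Monday
2238 begins on a Monday and is a common year.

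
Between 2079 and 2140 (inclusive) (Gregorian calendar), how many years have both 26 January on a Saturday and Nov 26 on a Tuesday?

6

Check each year's weekday for 26 January and Nov 26:
  2079: Thu/Sun  2080: Fri/Tue  2081: Sun/Wed  2082: Mon/Thu  2083: Tue/Fri  2084: Wed/Sun  2085: Fri/Mon  2086: Sat/Tue ✓  2087: Sun/Wed  2088: Mon/Fri  2089: Wed/Sat  2090: Thu/Sun  2091: Fri/Mon  2092: Sat/Wed  …(34 more)…  2127: Sun/Wed  2128: Mon/Fri  2129: Wed/Sat  2130: Thu/Sun  2131: Fri/Mon  2132: Sat/Wed  2133: Mon/Thu  2134: Tue/Fri  2135: Wed/Sat  2136: Thu/Mon  2137: Sat/Tue ✓  2138: Sun/Wed  2139: Mon/Thu  2140: Tue/Sat
Both conditions hold in: 2086, 2097, 2109, 2115, 2126, 2137 — 6.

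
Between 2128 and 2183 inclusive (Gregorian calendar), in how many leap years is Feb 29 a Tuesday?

2

Leap years in 2128–2183: 14 of them.
Feb 29 weekday advances by 5 (mod 7) from one leap year to the next four years later (or differs when a century non-leap intervenes).
Leap-day weekdays: 2128:Sun 2132:Fri 2136:Wed 2140:Mon 2144:Sat 2148:Thu 2152:Tue✓ 2156:Sun 2160:Fri 2164:Wed 2168:Mon 2172:Sat 2176:Thu 2180:Tue✓
Tuesday: 2152, 2180 → 2.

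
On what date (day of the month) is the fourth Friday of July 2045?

28

July 1, 2045 is a Saturday, so the first Friday is the 7th.
The fourth Friday is 7 + 21 = 28.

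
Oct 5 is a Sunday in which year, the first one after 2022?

2025

From one year to the next, a fixed date's weekday advances by 1, or by 2 when a Feb 29 lies between the two dates.
2022: October 5 is Wednesday.
2023: Thursday (+1)
2024: Saturday (+2)
2025: Sunday (+1)
Oct 5 falls on a Sunday in 2025.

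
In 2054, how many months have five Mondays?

4

A month of length L has five Mondays iff its first Monday is on day ≤ L−28 (so day 1–3 in a 31-day month, 1–2 in a 30-day month, day 1 in a leap February).
Checking each month of 2054: Jan starts Thu (31d); Feb starts Sun (28d); Mar starts Sun (31d) ✓; Apr starts Wed (30d); May starts Fri (31d); Jun starts Mon (30d) ✓; Jul starts Wed (31d); Aug starts Sat (31d) ✓; Sep starts Tue (30d); Oct starts Thu (31d); Nov starts Sun (30d) ✓; Dec starts Tue (31d).
Five-Monday months: March, June, August, November → 4.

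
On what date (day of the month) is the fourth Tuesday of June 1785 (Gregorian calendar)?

June 1, 1785 is a Wednesday, so the first Tuesday is the 7th.
The fourth Tuesday is 7 + 21 = 28.

28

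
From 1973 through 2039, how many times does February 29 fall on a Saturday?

2

Leap years in 1973–2039: 16 of them.
Feb 29 weekday advances by 5 (mod 7) from one leap year to the next four years later (or differs when a century non-leap intervenes).
Leap-day weekdays: 1976:Sun 1980:Fri 1984:Wed 1988:Mon 1992:Sat✓ 1996:Thu 2000:Tue 2004:Sun 2008:Fri 2012:Wed 2016:Mon 2020:Sat✓ 2024:Thu 2028:Tue 2032:Sun 2036:Fri
Saturday: 1992, 2020 → 2.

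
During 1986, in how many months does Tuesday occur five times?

A month of length L has five Tuesdays iff its first Tuesday is on day ≤ L−28 (so day 1–3 in a 31-day month, 1–2 in a 30-day month, day 1 in a leap February).
Checking each month of 1986: Jan starts Wed (31d); Feb starts Sat (28d); Mar starts Sat (31d); Apr starts Tue (30d) ✓; May starts Thu (31d); Jun starts Sun (30d); Jul starts Tue (31d) ✓; Aug starts Fri (31d); Sep starts Mon (30d) ✓; Oct starts Wed (31d); Nov starts Sat (30d); Dec starts Mon (31d) ✓.
Five-Tuesday months: April, July, September, December → 4.

4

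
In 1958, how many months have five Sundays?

A month of length L has five Sundays iff its first Sunday is on day ≤ L−28 (so day 1–3 in a 31-day month, 1–2 in a 30-day month, day 1 in a leap February).
Checking each month of 1958: Jan starts Wed (31d); Feb starts Sat (28d); Mar starts Sat (31d) ✓; Apr starts Tue (30d); May starts Thu (31d); Jun starts Sun (30d) ✓; Jul starts Tue (31d); Aug starts Fri (31d) ✓; Sep starts Mon (30d); Oct starts Wed (31d); Nov starts Sat (30d) ✓; Dec starts Mon (31d).
Five-Sunday months: March, June, August, November → 4.

4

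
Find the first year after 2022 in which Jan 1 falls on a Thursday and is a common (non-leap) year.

2026

Jan 1 advances by 2 weekdays after a leap year and by 1 after a common year.
2022: Jan 1 is Saturday.
2023: Sunday
2024: Monday (leap)
2025: Wednesday
2026: Thursday
2026 begins on a Thursday and is a common year.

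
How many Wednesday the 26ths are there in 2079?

2

Check the 26th of each month of 2079: Jan 26: Thu, Feb 26: Sun, Mar 26: Sun, Apr 26: Wed, May 26: Fri, Jun 26: Mon, Jul 26: Wed, Aug 26: Sat, Sep 26: Tue, Oct 26: Thu, Nov 26: Sun, Dec 26: Tue.
Wednesday occurs in April, July — 2 months.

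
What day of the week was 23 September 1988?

January 1, 1988 is a Friday.
September 23 is day 267 of the year, i.e. 266 days after Jan 1.
266 mod 7 = 0, so advance 0 weekdays from Friday: Friday.

Friday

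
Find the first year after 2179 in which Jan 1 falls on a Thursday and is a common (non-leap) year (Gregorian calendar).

2189

Jan 1 advances by 2 weekdays after a leap year and by 1 after a common year.
2179: Jan 1 is Friday.
2180: Saturday (leap)
2181: Monday
2182: Tuesday
2183: Wednesday
2184: Thursday (leap)
2185: Saturday
2186: Sunday
2187: Monday
2188: Tuesday (leap)
2189: Thursday
2189 begins on a Thursday and is a common year.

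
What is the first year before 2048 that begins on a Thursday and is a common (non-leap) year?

Jan 1 advances by 2 weekdays after a leap year and by 1 after a common year.
2048: Jan 1 is Wednesday (leap).
2047: Tuesday
2046: Monday
2045: Sunday
2044: Friday (leap)
2043: Thursday
2043 begins on a Thursday and is a common year.

2043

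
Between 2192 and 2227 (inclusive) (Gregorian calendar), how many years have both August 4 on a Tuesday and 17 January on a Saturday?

Check each year's weekday for August 4 and 17 January:
  2192: Sat/Tue  2193: Sun/Thu  2194: Mon/Fri  2195: Tue/Sat ✓  2196: Thu/Sun  2197: Fri/Tue  2198: Sat/Wed  2199: Sun/Thu  2200: Mon/Fri  2201: Tue/Sat ✓  2202: Wed/Sun  2203: Thu/Mon  2204: Sat/Tue  2205: Sun/Thu  …(8 more)…  2214: Thu/Mon  2215: Fri/Tue  2216: Sun/Wed  2217: Mon/Fri  2218: Tue/Sat ✓  2219: Wed/Sun  2220: Fri/Mon  2221: Sat/Wed  2222: Sun/Thu  2223: Mon/Fri  2224: Wed/Sat  2225: Thu/Mon  2226: Fri/Tue  2227: Sat/Wed
Both conditions hold in: 2195, 2201, 2207, 2218 — 4.

4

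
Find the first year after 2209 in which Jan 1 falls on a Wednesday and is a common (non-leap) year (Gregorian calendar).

2217

Jan 1 advances by 2 weekdays after a leap year and by 1 after a common year.
2209: Jan 1 is Sunday.
2210: Monday
2211: Tuesday
2212: Wednesday (leap)
2213: Friday
2214: Saturday
2215: Sunday
2216: Monday (leap)
2217: Wednesday
2217 begins on a Wednesday and is a common year.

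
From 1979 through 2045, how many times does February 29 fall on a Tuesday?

Leap years in 1979–2045: 17 of them.
Feb 29 weekday advances by 5 (mod 7) from one leap year to the next four years later (or differs when a century non-leap intervenes).
Leap-day weekdays: 1980:Fri 1984:Wed 1988:Mon 1992:Sat 1996:Thu 2000:Tue✓ 2004:Sun 2008:Fri 2012:Wed 2016:Mon 2020:Sat 2024:Thu 2028:Tue✓ 2032:Sun 2036:Fri 2040:Wed 2044:Mon
Tuesday: 2000, 2028 → 2.

2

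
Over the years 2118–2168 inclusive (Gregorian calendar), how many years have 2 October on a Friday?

7

Track 2 October's weekday year by year (advancing +1, or +2 across a Feb 29):
  2118: Sun  2119: Mon (+1)  2120: Wed (+2)  2121: Thu (+1)  2122: Fri (+1) ✓
  2123: Sat (+1)  2124: Mon (+2)  2125: Tue (+1)  2126: Wed (+1)  2127: Thu (+1)
  2128: Sat (+2)  2129: Sun (+1)  2130: Mon (+1)  2131: Tue (+1)  … (23 more years) …
  2155: Thu (+1)  2156: Sat (+2)  2157: Sun (+1)  2158: Mon (+1)  2159: Tue (+1)
  2160: Thu (+2)  2161: Fri (+1) ✓  2162: Sat (+1)  2163: Sun (+1)  2164: Tue (+2)
  2165: Wed (+1)  2166: Thu (+1)  2167: Fri (+1) ✓  2168: Sun (+2)
Friday years: 2122, 2133, 2139, 2144, 2150, 2161, 2167 — 7 in total.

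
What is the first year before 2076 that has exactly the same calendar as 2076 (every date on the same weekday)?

2048

Two years share a calendar iff Jan 1 falls on the same weekday and both are leap or both are common. 2076: Jan 1 is Wednesday, leap year.
2075: Jan 1 Tuesday, common
2074: Jan 1 Monday, common
2073: Jan 1 Sunday, common
2072: Jan 1 Friday, leap
2071: Jan 1 Thursday, common
2070: Jan 1 Wednesday, common
2069: Jan 1 Tuesday, common
2068: Jan 1 Sunday, leap
2067: Jan 1 Saturday, common
2066: Jan 1 Friday, common
2065: Jan 1 Thursday, common
2064: Jan 1 Tuesday, leap
2063: Jan 1 Monday, common
2062: Jan 1 Sunday, common
2061: Jan 1 Saturday, common
2060: Jan 1 Thursday, leap
2059: Jan 1 Wednesday, common
2058: Jan 1 Tuesday, common
2057: Jan 1 Monday, common
2056: Jan 1 Saturday, leap
2055: Jan 1 Friday, common
2054: Jan 1 Thursday, common
2053: Jan 1 Wednesday, common
2052: Jan 1 Monday, leap
2051: Jan 1 Sunday, common
2050: Jan 1 Saturday, common
2049: Jan 1 Friday, common
2048: Jan 1 Wednesday, leap
2048 matches on both conditions.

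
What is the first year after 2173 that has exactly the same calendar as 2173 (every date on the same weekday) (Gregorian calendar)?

2179

Two years share a calendar iff Jan 1 falls on the same weekday and both are leap or both are common. 2173: Jan 1 is Friday, common year.
2174: Jan 1 Saturday, common
2175: Jan 1 Sunday, common
2176: Jan 1 Monday, leap
2177: Jan 1 Wednesday, common
2178: Jan 1 Thursday, common
2179: Jan 1 Friday, common
2179 matches on both conditions.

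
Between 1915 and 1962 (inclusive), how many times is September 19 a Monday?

7

Track September 19's weekday year by year (advancing +1, or +2 across a Feb 29):
  1915: Sun  1916: Tue (+2)  1917: Wed (+1)  1918: Thu (+1)  1919: Fri (+1)
  1920: Sun (+2)  1921: Mon (+1) ✓  1922: Tue (+1)  1923: Wed (+1)  1924: Fri (+2)
  1925: Sat (+1)  1926: Sun (+1)  1927: Mon (+1) ✓  1928: Wed (+2)  … (20 more years) …
  1949: Mon (+1) ✓  1950: Tue (+1)  1951: Wed (+1)  1952: Fri (+2)  1953: Sat (+1)
  1954: Sun (+1)  1955: Mon (+1) ✓  1956: Wed (+2)  1957: Thu (+1)  1958: Fri (+1)
  1959: Sat (+1)  1960: Mon (+2) ✓  1961: Tue (+1)  1962: Wed (+1)
Monday years: 1921, 1927, 1932, 1938, 1949, 1955, 1960 — 7 in total.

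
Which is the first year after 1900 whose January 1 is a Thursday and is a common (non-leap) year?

1903

Jan 1 advances by 2 weekdays after a leap year and by 1 after a common year.
1900: Jan 1 is Monday.
1901: Tuesday
1902: Wednesday
1903: Thursday
1903 begins on a Thursday and is a common year.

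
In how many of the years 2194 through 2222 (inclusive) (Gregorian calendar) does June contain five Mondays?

June has 30 days; it has five Mondays when Monday falls among the first (month-length − 28) days — i.e. when June 1 is one of Monday/Sunday.
June 1 by year: 2194:Sun✓ 2195:Mon✓ 2196:Wed 2197:Thu 2198:Fri 2199:Sat 2200:Sun✓ 2201:Mon✓ 2202:Tue 2203:Wed 2204:Fri 2205:Sat 2206:Sun✓ 2207:Mon✓ 2208:Wed 2209:Thu 2210:Fri 2211:Sat 2212:Mon✓ 2213:Tue 2214:Wed 2215:Thu 2216:Sat 2217:Sun✓ 2218:Mon✓ 2219:Tue 2220:Thu 2221:Fri 2222:Sat
Years with five Mondays: 2194, 2195, 2200, 2201, 2206, 2207, 2212, 2217, 2218 → 9.

9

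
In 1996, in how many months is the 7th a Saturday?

Check the 7th of each month of 1996: Jan 7: Sun, Feb 7: Wed, Mar 7: Thu, Apr 7: Sun, May 7: Tue, Jun 7: Fri, Jul 7: Sun, Aug 7: Wed, Sep 7: Sat, Oct 7: Mon, Nov 7: Thu, Dec 7: Sat.
Saturday occurs in September, December — 2 months.

2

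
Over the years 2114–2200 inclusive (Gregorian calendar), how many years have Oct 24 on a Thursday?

13

Track Oct 24's weekday year by year (advancing +1, or +2 across a Feb 29):
  2114: Wed  2115: Thu (+1) ✓  2116: Sat (+2)  2117: Sun (+1)  2118: Mon (+1)
  2119: Tue (+1)  2120: Thu (+2) ✓  2121: Fri (+1)  2122: Sat (+1)  2123: Sun (+1)
  2124: Tue (+2)  2125: Wed (+1)  2126: Thu (+1) ✓  2127: Fri (+1)  … (59 more years) …
  2187: Wed (+1)  2188: Fri (+2)  2189: Sat (+1)  2190: Sun (+1)  2191: Mon (+1)
  2192: Wed (+2)  2193: Thu (+1) ✓  2194: Fri (+1)  2195: Sat (+1)  2196: Mon (+2)
  2197: Tue (+1)  2198: Wed (+1)  2199: Thu (+1) ✓  2200: Fri (+1)
Thursday years: 2115, 2120, 2126, 2137, 2143, 2148, 2154, 2165, 2171, 2176, 2182, 2193, 2199 — 13 in total.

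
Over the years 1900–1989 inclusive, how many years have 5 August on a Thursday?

Track 5 August's weekday year by year (advancing +1, or +2 across a Feb 29):
  1900: Sun  1901: Mon (+1)  1902: Tue (+1)  1903: Wed (+1)  1904: Fri (+2)
  1905: Sat (+1)  1906: Sun (+1)  1907: Mon (+1)  1908: Wed (+2)  1909: Thu (+1) ✓
  1910: Fri (+1)  1911: Sat (+1)  1912: Mon (+2)  1913: Tue (+1)  … (62 more years) …
  1976: Thu (+2) ✓  1977: Fri (+1)  1978: Sat (+1)  1979: Sun (+1)  1980: Tue (+2)
  1981: Wed (+1)  1982: Thu (+1) ✓  1983: Fri (+1)  1984: Sun (+2)  1985: Mon (+1)
  1986: Tue (+1)  1987: Wed (+1)  1988: Fri (+2)  1989: Sat (+1)
Thursday years: 1909, 1915, 1920, 1926, 1937, 1943, 1948, 1954, 1965, 1971, 1976, 1982 — 12 in total.

12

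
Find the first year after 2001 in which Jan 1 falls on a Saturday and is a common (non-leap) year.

Jan 1 advances by 2 weekdays after a leap year and by 1 after a common year.
2001: Jan 1 is Monday.
2002: Tuesday
2003: Wednesday
2004: Thursday (leap)
2005: Saturday
2005 begins on a Saturday and is a common year.

2005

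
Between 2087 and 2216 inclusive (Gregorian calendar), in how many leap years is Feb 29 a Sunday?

4

Leap years in 2087–2216: 31 of them.
Feb 29 weekday advances by 5 (mod 7) from one leap year to the next four years later (or differs when a century non-leap intervenes).
Leap-day weekdays: 2088:Sun✓ 2092:Fri 2096:Wed 2104:Fri 2108:Wed 2112:Mon 2116:Sat 2120:Thu 2124:Tue 2128:Sun✓ 2132:Fri 2136:Wed 2140:Mon …(5 more)… 2164:Wed 2168:Mon 2172:Sat 2176:Thu 2180:Tue 2184:Sun✓ 2188:Fri 2192:Wed 2196:Mon 2204:Wed 2208:Mon 2212:Sat 2216:Thu
Sunday: 2088, 2128, 2156, 2184 → 4.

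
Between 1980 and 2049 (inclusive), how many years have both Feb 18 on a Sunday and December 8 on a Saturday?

Check each year's weekday for Feb 18 and December 8:
  1980: Mon/Mon  1981: Wed/Tue  1982: Thu/Wed  1983: Fri/Thu  1984: Sat/Sat  1985: Mon/Sun  1986: Tue/Mon  1987: Wed/Tue  1988: Thu/Thu  1989: Sat/Fri  1990: Sun/Sat ✓  1991: Mon/Sun  1992: Tue/Tue  1993: Thu/Wed  …(42 more)…  2036: Mon/Mon  2037: Wed/Tue  2038: Thu/Wed  2039: Fri/Thu  2040: Sat/Sat  2041: Mon/Sun  2042: Tue/Mon  2043: Wed/Tue  2044: Thu/Thu  2045: Sat/Fri  2046: Sun/Sat ✓  2047: Mon/Sun  2048: Tue/Tue  2049: Thu/Wed
Both conditions hold in: 1990, 2001, 2007, 2018, 2029, 2035, 2046 — 7.

7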